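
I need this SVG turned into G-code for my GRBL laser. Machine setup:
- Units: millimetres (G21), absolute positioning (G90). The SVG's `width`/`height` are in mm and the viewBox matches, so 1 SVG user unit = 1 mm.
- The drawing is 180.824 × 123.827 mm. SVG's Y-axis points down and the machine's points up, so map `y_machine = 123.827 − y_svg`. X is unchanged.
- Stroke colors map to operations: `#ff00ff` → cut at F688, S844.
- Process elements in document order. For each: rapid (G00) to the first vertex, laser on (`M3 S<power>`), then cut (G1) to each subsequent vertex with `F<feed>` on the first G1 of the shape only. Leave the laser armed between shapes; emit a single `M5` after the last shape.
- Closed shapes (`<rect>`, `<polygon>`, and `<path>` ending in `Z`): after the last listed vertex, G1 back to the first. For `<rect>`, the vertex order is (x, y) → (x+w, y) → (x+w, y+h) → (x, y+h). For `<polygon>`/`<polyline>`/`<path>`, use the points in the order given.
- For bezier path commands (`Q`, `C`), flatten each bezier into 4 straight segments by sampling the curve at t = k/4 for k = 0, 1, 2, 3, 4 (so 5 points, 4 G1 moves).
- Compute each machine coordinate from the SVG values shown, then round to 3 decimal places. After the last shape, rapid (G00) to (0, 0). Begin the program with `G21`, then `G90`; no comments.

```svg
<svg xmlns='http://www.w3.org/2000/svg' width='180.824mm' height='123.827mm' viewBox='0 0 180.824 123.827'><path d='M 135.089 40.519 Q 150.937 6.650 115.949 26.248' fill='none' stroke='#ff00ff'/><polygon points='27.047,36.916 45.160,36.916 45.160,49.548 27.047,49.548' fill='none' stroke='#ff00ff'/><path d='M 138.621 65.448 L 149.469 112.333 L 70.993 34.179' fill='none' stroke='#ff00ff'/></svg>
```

G21
G90
G00 X135.089 Y83.308
M3 S844
G1 X139.836 Y96.901 F688
G1 X138.228 Y103.810
G1 X130.266 Y104.036
G1 X115.949 Y97.579
G00 X27.047 Y86.911
M3 S844
G1 X45.160 Y86.911 F688
G1 X45.160 Y74.279
G1 X27.047 Y74.279
G1 X27.047 Y86.911
G00 X138.621 Y58.379
M3 S844
G1 X149.469 Y11.494 F688
G1 X70.993 Y89.648
M5
G00 X0.000 Y0.000

Since the viewBox matches the mm dimensions, user units are millimetres directly. The only transform is the Y-flip y_m = 123.827 − y_svg.

Shape 1 is a quadratic bezier drawn with `<path>`. Its stroke #ff00ff means cut at S844, F688. After flipping Y the toolpath is (135.089,83.308) → (139.836,96.901) → (138.228,103.810) → (130.266,104.036) → (115.949,97.579).

Shape 2 is a rectangle drawn with `<polygon>`. Its stroke #ff00ff means cut at S844, F688. After flipping Y the toolpath is (27.047,86.911) → (45.160,86.911) → (45.160,74.279) → (27.047,74.279) → (27.047,86.911), returning to the start.

Shape 3 is a open polyline drawn with `<path>`. Its stroke #ff00ff means cut at S844, F688. After flipping Y the toolpath is (138.621,58.379) → (149.469,11.494) → (70.993,89.648).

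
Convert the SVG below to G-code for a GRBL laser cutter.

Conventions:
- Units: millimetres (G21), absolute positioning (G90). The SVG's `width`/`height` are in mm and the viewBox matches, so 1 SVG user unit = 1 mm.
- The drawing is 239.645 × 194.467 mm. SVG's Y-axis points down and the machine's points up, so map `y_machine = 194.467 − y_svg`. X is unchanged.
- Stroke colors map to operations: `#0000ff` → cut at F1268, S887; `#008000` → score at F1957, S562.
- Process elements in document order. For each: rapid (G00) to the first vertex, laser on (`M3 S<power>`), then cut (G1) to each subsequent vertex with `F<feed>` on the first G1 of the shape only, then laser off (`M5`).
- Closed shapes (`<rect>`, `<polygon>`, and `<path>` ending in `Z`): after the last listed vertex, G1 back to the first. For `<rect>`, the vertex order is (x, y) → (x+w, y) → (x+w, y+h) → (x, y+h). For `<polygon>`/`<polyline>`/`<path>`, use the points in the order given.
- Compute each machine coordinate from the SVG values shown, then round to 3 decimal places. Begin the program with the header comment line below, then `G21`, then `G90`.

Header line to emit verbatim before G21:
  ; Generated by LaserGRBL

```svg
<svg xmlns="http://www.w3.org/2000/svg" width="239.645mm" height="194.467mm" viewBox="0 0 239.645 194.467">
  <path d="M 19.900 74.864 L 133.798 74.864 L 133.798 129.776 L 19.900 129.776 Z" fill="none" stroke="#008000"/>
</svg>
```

; Generated by LaserGRBL
G21
G90
G00 X19.900 Y119.603
M3 S562
G1 X133.798 Y119.603 F1957
G1 X133.798 Y64.691
G1 X19.900 Y64.691
G1 X19.900 Y119.603
M5

viewBox `0 0 239.645 194.467` with mm width/height → 1 unit = 1 mm. Flip: y_m = 194.467 − y_svg.

**Shape 1** — `<path>` rectangle, stroke `#008000` → score (S562, F1957). Machine vertices: (19.900,119.603) → (133.798,119.603) → (133.798,64.691) → (19.900,64.691) → (19.900,119.603). Closed: final G1 returns to the first vertex.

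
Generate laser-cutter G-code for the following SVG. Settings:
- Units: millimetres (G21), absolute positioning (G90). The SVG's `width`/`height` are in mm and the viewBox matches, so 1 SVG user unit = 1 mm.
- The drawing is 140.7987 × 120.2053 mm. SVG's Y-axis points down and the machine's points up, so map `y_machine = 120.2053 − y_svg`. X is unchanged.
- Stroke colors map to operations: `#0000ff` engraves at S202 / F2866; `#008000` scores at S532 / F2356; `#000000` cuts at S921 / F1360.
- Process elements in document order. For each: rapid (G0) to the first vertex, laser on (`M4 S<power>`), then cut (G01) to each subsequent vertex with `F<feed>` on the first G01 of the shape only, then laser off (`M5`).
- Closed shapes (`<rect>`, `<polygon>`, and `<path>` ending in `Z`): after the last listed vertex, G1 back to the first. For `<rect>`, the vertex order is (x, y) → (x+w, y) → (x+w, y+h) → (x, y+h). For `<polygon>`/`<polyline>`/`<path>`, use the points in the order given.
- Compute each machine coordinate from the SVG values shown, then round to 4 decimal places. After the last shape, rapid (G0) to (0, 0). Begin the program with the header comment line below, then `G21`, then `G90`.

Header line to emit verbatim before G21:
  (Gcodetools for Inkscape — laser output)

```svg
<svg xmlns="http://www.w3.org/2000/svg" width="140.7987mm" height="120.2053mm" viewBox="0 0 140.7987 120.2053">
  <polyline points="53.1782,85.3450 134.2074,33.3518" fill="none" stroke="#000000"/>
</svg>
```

Since the viewBox matches the mm dimensions, user units are millimetres directly. The only transform is the Y-flip y_m = 120.2053 − y_svg.

Shape 1 is a line segment drawn with `<polyline>`. Its stroke #000000 means cut at S921, F1360. After flipping Y the toolpath is (53.1782,34.8603) → (134.2074,86.8535).

(Gcodetools for Inkscape — laser output)
G21
G90
G0 X53.1782 Y34.8603
M4 S921
G01 X134.2074 Y86.8535 F1360
M5
G0 X0.0000 Y0.0000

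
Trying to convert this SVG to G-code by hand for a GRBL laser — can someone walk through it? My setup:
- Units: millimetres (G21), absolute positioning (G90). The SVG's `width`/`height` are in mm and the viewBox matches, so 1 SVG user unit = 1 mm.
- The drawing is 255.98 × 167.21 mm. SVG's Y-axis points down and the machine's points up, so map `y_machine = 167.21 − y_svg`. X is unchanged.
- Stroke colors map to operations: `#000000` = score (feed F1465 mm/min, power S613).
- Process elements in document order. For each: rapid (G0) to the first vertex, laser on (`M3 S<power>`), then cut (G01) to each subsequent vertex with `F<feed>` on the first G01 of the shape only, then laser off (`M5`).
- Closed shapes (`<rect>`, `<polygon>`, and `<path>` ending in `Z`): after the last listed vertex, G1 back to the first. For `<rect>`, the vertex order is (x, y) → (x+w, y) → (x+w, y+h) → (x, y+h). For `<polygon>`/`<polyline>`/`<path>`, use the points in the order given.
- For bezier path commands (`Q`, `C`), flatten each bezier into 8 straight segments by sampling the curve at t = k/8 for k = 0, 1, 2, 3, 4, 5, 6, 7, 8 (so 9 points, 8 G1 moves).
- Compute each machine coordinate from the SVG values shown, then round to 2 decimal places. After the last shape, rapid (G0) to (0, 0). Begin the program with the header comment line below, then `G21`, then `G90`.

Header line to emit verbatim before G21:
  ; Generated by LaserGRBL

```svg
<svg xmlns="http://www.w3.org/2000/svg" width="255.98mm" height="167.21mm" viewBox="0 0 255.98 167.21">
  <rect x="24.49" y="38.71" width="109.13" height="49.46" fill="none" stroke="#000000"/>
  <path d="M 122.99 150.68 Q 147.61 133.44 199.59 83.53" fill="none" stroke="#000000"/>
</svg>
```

1 u = 1 mm; y_m = 167.21 − y.

[1] `<rect>` rectangle, #000000→score S613 F1465: (24.49,128.50) → (133.62,128.50) → (133.62,79.04) → (24.49,79.04) → (24.49,128.50) (closed)

[2] `<path>` quadratic bezier, #000000→score S613 F1465: (122.99,16.53) → (129.57,21.35) → (137.01,27.19) → (145.30,34.05) → (154.45,41.94) → (164.45,50.84) → (175.31,60.77) → (187.02,71.71) → (199.59,83.68)

; Generated by LaserGRBL
G21
G90
G0 X24.49 Y128.50
M3 S613
G01 X133.62 Y128.50 F1465
G01 X133.62 Y79.04
G01 X24.49 Y79.04
G01 X24.49 Y128.50
M5
G0 X122.99 Y16.53
M3 S613
G01 X129.57 Y21.35 F1465
G01 X137.01 Y27.19
G01 X145.30 Y34.05
G01 X154.45 Y41.94
G01 X164.45 Y50.84
G01 X175.31 Y60.77
G01 X187.02 Y71.71
G01 X199.59 Y83.68
M5
G0 X0.00 Y0.00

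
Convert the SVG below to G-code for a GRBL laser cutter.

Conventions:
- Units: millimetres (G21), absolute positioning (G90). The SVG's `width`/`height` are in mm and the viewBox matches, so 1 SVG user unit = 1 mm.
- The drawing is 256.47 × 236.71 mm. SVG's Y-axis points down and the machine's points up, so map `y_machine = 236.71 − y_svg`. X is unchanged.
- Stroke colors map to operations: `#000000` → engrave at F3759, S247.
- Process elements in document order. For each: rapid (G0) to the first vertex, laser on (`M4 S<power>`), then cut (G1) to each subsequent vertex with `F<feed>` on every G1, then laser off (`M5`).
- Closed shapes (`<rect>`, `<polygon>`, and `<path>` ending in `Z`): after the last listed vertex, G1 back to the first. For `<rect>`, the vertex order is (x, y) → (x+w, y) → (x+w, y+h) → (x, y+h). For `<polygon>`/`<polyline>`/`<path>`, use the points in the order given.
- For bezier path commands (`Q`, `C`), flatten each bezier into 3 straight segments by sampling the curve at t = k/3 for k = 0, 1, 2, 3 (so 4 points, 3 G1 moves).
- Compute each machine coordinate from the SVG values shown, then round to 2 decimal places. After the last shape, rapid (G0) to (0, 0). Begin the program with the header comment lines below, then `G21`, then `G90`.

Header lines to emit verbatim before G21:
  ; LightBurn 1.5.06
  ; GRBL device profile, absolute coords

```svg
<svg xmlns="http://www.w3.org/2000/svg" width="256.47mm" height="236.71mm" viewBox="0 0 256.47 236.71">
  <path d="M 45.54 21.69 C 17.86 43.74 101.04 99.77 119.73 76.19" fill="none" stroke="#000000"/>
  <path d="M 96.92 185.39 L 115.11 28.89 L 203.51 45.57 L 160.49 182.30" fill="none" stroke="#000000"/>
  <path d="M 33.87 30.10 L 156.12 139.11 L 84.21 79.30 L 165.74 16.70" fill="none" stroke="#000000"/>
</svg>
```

; LightBurn 1.5.06
; GRBL device profile, absolute coords
G21
G90
G0 X45.54 Y215.02
M4 S247
G1 X48.32 Y185.85 F3759
G1 X86.04 Y159.27 F3759
G1 X119.73 Y160.52 F3759
M5
G0 X96.92 Y51.32
M4 S247
G1 X115.11 Y207.82 F3759
G1 X203.51 Y191.14 F3759
G1 X160.49 Y54.41 F3759
M5
G0 X33.87 Y206.61
M4 S247
G1 X156.12 Y97.60 F3759
G1 X84.21 Y157.41 F3759
G1 X165.74 Y220.01 F3759
M5
G0 X0.00 Y0.00

Since the viewBox matches the mm dimensions, user units are millimetres directly. The only transform is the Y-flip y_m = 236.71 − y_svg.

Shape 1 is a cubic bezier drawn with `<path>`. Its stroke #000000 means engrave at S247, F3759. After flipping Y the toolpath is (45.54,215.02) → (48.32,185.85) → (86.04,159.27) → (119.73,160.52).

Shape 2 is a open polyline drawn with `<path>`. Its stroke #000000 means engrave at S247, F3759. After flipping Y the toolpath is (96.92,51.32) → (115.11,207.82) → (203.51,191.14) → (160.49,54.41).

Shape 3 is a open polyline drawn with `<path>`. Its stroke #000000 means engrave at S247, F3759. After flipping Y the toolpath is (33.87,206.61) → (156.12,97.60) → (84.21,157.41) → (165.74,220.01).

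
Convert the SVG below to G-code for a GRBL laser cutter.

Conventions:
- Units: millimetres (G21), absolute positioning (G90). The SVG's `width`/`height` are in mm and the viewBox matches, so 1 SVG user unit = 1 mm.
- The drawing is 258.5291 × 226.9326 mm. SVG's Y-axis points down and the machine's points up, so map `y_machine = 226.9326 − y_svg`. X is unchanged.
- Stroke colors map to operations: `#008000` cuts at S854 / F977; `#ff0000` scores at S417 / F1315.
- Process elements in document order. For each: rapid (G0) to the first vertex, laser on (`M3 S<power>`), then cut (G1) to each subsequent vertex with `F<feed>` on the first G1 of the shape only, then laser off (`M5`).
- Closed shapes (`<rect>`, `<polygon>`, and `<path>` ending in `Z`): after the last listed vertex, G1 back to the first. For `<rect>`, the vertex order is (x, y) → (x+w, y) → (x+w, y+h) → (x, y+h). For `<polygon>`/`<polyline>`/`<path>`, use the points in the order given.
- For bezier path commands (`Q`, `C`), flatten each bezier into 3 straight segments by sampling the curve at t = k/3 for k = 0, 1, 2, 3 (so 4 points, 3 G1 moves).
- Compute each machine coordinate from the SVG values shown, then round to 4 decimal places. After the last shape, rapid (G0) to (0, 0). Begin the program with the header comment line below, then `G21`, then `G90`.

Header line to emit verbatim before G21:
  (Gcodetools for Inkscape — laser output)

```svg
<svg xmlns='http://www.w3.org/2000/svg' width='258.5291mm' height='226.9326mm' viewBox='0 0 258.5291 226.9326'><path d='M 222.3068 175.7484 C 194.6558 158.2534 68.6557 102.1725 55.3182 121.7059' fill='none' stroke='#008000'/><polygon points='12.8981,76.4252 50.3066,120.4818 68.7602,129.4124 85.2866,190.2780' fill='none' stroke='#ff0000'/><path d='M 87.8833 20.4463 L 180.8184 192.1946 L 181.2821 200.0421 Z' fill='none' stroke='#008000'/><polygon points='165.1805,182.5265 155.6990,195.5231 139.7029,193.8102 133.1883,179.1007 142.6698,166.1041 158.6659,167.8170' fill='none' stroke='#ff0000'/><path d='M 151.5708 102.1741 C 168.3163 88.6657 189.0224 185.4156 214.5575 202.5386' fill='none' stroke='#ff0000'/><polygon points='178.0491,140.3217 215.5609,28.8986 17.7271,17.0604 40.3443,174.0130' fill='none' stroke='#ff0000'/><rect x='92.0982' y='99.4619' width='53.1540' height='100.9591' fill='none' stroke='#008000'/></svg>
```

(Gcodetools for Inkscape — laser output)
G21
G90
G0 X222.3068 Y51.1842
M3 S854
G1 X169.6880 Y77.3115 F977
G1 X98.3947 Y103.7850
G1 X55.3182 Y105.2267
M5
G0 X12.8981 Y150.5074
M3 S417
G1 X50.3066 Y106.4508 F1315
G1 X68.7602 Y97.5202
G1 X85.2866 Y36.6546
G1 X12.8981 Y150.5074
M5
G0 X87.8833 Y206.4863
M3 S854
G1 X180.8184 Y34.7380 F977
G1 X181.2821 Y26.8905
G1 X87.8833 Y206.4863
M5
G0 X165.1805 Y44.4061
M3 S417
G1 X155.6990 Y31.4095 F1315
G1 X139.7029 Y33.1224
G1 X133.1883 Y47.8319
G1 X142.6698 Y60.8285
G1 X158.6659 Y59.1156
G1 X165.1805 Y44.4061
M5
G0 X151.5708 Y124.7585
M3 S417
G1 X169.6687 Y108.5469 F1315
G1 X190.5999 Y61.0265
G1 X214.5575 Y24.3940
M5
G0 X178.0491 Y86.6109
M3 S417
G1 X215.5609 Y198.0340 F1315
G1 X17.7271 Y209.8722
G1 X40.3443 Y52.9196
G1 X178.0491 Y86.6109
M5
G0 X92.0982 Y127.4707
M3 S854
G1 X145.2522 Y127.4707 F977
G1 X145.2522 Y26.5116
G1 X92.0982 Y26.5116
G1 X92.0982 Y127.4707
M5
G0 X0.0000 Y0.0000

Since the viewBox matches the mm dimensions, user units are millimetres directly. The only transform is the Y-flip y_m = 226.9326 − y_svg.

Shape 1 is a cubic bezier drawn with `<path>`. Its stroke #008000 means cut at S854, F977. After flipping Y the toolpath is (222.3068,51.1842) → (169.6880,77.3115) → (98.3947,103.7850) → (55.3182,105.2267).

Shape 2 is a closed polygon drawn with `<polygon>`. Its stroke #ff0000 means score at S417, F1315. After flipping Y the toolpath is (12.8981,150.5074) → (50.3066,106.4508) → (68.7602,97.5202) → (85.2866,36.6546) → (12.8981,150.5074), returning to the start.

Shape 3 is a closed polygon drawn with `<path>`. Its stroke #008000 means cut at S854, F977. After flipping Y the toolpath is (87.8833,206.4863) → (180.8184,34.7380) → (181.2821,26.8905) → (87.8833,206.4863), returning to the start.

Shape 4 is a regular polygon drawn with `<polygon>`. Its stroke #ff0000 means score at S417, F1315. After flipping Y the toolpath is (165.1805,44.4061) → (155.6990,31.4095) → (139.7029,33.1224) → (133.1883,47.8319) → (142.6698,60.8285) → (158.6659,59.1156) → (165.1805,44.4061), returning to the start.

Shape 5 is a cubic bezier drawn with `<path>`. Its stroke #ff0000 means score at S417, F1315. After flipping Y the toolpath is (151.5708,124.7585) → (169.6687,108.5469) → (190.5999,61.0265) → (214.5575,24.3940).

Shape 6 is a closed polygon drawn with `<polygon>`. Its stroke #ff0000 means score at S417, F1315. After flipping Y the toolpath is (178.0491,86.6109) → (215.5609,198.0340) → (17.7271,209.8722) → (40.3443,52.9196) → (178.0491,86.6109), returning to the start.

Shape 7 is a rectangle drawn with `<rect>`. Its stroke #008000 means cut at S854, F977. After flipping Y the toolpath is (92.0982,127.4707) → (145.2522,127.4707) → (145.2522,26.5116) → (92.0982,26.5116) → (92.0982,127.4707), returning to the start.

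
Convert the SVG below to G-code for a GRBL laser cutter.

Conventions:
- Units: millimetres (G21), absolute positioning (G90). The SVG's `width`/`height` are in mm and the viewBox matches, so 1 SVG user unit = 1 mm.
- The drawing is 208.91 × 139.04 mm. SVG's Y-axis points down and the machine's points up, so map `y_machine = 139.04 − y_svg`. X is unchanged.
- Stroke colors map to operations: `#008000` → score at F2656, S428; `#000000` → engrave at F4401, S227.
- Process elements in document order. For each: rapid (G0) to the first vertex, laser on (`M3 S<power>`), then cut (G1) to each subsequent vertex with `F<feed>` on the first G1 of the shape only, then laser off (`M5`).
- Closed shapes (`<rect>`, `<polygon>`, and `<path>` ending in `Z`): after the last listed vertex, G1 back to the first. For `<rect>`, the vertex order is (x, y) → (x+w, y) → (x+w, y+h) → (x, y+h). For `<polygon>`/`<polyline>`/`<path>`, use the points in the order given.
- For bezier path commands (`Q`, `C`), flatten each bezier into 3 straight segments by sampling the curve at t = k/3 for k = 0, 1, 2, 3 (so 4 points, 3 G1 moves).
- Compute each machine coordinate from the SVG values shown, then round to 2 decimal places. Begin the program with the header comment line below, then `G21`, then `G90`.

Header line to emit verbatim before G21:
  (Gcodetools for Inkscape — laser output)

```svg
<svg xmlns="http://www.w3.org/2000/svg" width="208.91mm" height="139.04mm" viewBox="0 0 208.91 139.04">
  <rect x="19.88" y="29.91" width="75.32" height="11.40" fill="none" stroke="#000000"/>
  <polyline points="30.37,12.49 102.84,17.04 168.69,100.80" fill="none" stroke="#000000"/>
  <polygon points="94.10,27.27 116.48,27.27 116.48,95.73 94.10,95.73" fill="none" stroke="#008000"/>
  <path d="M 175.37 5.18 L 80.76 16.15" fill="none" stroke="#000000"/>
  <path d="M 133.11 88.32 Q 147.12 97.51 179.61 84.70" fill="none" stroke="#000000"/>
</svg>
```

(Gcodetools for Inkscape — laser output)
G21
G90
G0 X19.88 Y109.13
M3 S227
G1 X95.20 Y109.13 F4401
G1 X95.20 Y97.73
G1 X19.88 Y97.73
G1 X19.88 Y109.13
M5
G0 X30.37 Y126.55
M3 S227
G1 X102.84 Y122.00 F4401
G1 X168.69 Y38.24
M5
G0 X94.10 Y111.77
M3 S428
G1 X116.48 Y111.77 F2656
G1 X116.48 Y43.31
G1 X94.10 Y43.31
G1 X94.10 Y111.77
M5
G0 X175.37 Y133.86
M3 S227
G1 X80.76 Y122.89 F4401
M5
G0 X133.11 Y50.72
M3 S227
G1 X144.50 Y47.04 F4401
G1 X160.00 Y48.24
G1 X179.61 Y54.34
M5

Since the viewBox matches the mm dimensions, user units are millimetres directly. The only transform is the Y-flip y_m = 139.04 − y_svg.

Shape 1 is a rectangle drawn with `<rect>`. Its stroke #000000 means engrave at S227, F4401. After flipping Y the toolpath is (19.88,109.13) → (95.20,109.13) → (95.20,97.73) → (19.88,97.73) → (19.88,109.13), returning to the start.

Shape 2 is a open polyline drawn with `<polyline>`. Its stroke #000000 means engrave at S227, F4401. After flipping Y the toolpath is (30.37,126.55) → (102.84,122.00) → (168.69,38.24).

Shape 3 is a rectangle drawn with `<polygon>`. Its stroke #008000 means score at S428, F2656. After flipping Y the toolpath is (94.10,111.77) → (116.48,111.77) → (116.48,43.31) → (94.10,43.31) → (94.10,111.77), returning to the start.

Shape 4 is a line segment drawn with `<path>`. Its stroke #000000 means engrave at S227, F4401. After flipping Y the toolpath is (175.37,133.86) → (80.76,122.89).

Shape 5 is a quadratic bezier drawn with `<path>`. Its stroke #000000 means engrave at S227, F4401. After flipping Y the toolpath is (133.11,50.72) → (144.50,47.04) → (160.00,48.24) → (179.61,54.34).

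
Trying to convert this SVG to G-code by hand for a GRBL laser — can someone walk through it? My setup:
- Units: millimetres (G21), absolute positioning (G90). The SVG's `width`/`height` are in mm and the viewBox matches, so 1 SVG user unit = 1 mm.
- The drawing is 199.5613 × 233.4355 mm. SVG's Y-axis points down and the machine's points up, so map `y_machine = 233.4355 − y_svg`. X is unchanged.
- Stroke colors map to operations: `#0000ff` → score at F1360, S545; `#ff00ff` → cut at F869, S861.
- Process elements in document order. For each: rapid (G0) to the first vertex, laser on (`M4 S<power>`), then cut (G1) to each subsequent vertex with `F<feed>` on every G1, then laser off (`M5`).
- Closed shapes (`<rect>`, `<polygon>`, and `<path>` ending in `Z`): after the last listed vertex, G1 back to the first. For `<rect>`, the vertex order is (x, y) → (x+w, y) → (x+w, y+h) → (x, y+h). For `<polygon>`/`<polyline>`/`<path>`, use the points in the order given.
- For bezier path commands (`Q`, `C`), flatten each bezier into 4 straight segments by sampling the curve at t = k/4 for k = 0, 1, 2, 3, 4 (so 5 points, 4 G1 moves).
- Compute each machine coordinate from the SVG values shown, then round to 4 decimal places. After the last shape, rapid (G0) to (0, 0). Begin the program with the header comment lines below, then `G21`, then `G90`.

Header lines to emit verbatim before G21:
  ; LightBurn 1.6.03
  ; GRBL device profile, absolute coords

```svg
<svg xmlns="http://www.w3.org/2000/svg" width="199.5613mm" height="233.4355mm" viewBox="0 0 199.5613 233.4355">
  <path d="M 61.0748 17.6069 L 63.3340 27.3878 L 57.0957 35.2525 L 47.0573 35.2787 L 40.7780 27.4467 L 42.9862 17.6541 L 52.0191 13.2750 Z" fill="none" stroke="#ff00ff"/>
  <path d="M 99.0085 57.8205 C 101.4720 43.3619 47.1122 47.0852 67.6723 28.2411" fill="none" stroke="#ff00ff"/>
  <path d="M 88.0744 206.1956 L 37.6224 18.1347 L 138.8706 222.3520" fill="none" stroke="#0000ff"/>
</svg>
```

Since the viewBox matches the mm dimensions, user units are millimetres directly. The only transform is the Y-flip y_m = 233.4355 − y_svg.

Shape 1 is a regular polygon drawn with `<path>`. Its stroke #ff00ff means cut at S861, F869. After flipping Y the toolpath is (61.0748,215.8286) → (63.3340,206.0477) → (57.0957,198.1830) → (47.0573,198.1568) → (40.7780,205.9888) → (42.9862,215.7814) → (52.0191,220.1605) → (61.0748,215.8286), returning to the start.

Shape 2 is a cubic bezier drawn with `<path>`. Its stroke #ff00ff means cut at S861, F869. After flipping Y the toolpath is (99.0085,175.6150) → (92.2602,183.6866) → (76.5542,188.7601) → (64.2412,194.6560) → (67.6723,205.1944).

Shape 3 is a open polyline drawn with `<path>`. Its stroke #0000ff means score at S545, F1360. After flipping Y the toolpath is (88.0744,27.2399) → (37.6224,215.3008) → (138.8706,11.0835).

; LightBurn 1.6.03
; GRBL device profile, absolute coords
G21
G90
G0 X61.0748 Y215.8286
M4 S861
G1 X63.3340 Y206.0477 F869
G1 X57.0957 Y198.1830 F869
G1 X47.0573 Y198.1568 F869
G1 X40.7780 Y205.9888 F869
G1 X42.9862 Y215.7814 F869
G1 X52.0191 Y220.1605 F869
G1 X61.0748 Y215.8286 F869
M5
G0 X99.0085 Y175.6150
M4 S861
G1 X92.2602 Y183.6866 F869
G1 X76.5542 Y188.7601 F869
G1 X64.2412 Y194.6560 F869
G1 X67.6723 Y205.1944 F869
M5
G0 X88.0744 Y27.2399
M4 S545
G1 X37.6224 Y215.3008 F1360
G1 X138.8706 Y11.0835 F1360
M5
G0 X0.0000 Y0.0000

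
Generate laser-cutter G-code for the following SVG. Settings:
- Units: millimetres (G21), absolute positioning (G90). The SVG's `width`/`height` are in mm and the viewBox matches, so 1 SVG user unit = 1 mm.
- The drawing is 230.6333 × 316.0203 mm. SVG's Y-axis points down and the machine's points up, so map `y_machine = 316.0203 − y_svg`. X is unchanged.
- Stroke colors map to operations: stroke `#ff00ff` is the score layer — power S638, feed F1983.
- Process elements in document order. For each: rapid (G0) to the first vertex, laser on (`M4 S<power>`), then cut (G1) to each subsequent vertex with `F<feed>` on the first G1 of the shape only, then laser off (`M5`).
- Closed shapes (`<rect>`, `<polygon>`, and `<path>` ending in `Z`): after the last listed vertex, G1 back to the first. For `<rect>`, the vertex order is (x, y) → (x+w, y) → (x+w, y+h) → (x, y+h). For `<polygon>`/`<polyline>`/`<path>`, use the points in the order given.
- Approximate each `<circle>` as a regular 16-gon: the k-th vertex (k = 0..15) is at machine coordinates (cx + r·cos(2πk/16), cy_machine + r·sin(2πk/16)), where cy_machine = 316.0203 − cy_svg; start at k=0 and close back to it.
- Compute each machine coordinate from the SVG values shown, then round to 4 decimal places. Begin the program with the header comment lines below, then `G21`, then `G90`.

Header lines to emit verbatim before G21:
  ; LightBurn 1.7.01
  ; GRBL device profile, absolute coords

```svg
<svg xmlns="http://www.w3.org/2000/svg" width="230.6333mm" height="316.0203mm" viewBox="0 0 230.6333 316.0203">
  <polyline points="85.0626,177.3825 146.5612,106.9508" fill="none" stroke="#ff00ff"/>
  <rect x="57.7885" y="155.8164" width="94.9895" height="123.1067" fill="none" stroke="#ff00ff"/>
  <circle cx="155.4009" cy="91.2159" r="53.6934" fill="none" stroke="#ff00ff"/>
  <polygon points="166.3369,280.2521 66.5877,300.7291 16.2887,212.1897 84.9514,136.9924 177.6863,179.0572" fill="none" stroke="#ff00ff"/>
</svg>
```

viewBox `0 0 230.6333 316.0203` with mm width/height → 1 unit = 1 mm. Flip: y_m = 316.0203 − y_svg.

**Shape 1** — `<polyline>` line segment, stroke `#ff00ff` → score (S638, F1983). Machine vertices: (85.0626,138.6378) → (146.5612,209.0695). Open path.

**Shape 2** — `<rect>` rectangle, stroke `#ff00ff` → score (S638, F1983). Machine vertices: (57.7885,160.2039) → (152.7780,160.2039) → (152.7780,37.0972) → (57.7885,37.0972) → (57.7885,160.2039). Closed: final G1 returns to the first vertex.

**Shape 3** — `<circle>` circle, stroke `#ff00ff` → score (S638, F1983). Machine vertices: (209.0943,224.8044) → (205.0071,245.3520) → (193.3679,262.7714) → (175.9485,274.4106) → (155.4009,278.4978) → (134.8533,274.4106) → (117.4339,262.7714) → (105.7947,245.3520) → (101.7075,224.8044) → (105.7947,204.2568) → (117.4339,186.8374) → (134.8533,175.1982) → (155.4009,171.1110) → (175.9485,175.1982) → (193.3679,186.8374) → (205.0071,204.2568) → (209.0943,224.8044). Closed: final G1 returns to the first vertex.

**Shape 4** — `<polygon>` regular polygon, stroke `#ff00ff` → score (S638, F1983). Machine vertices: (166.3369,35.7682) → (66.5877,15.2912) → (16.2887,103.8306) → (84.9514,179.0279) → (177.6863,136.9631) → (166.3369,35.7682). Closed: final G1 returns to the first vertex.

; LightBurn 1.7.01
; GRBL device profile, absolute coords
G21
G90
G0 X85.0626 Y138.6378
M4 S638
G1 X146.5612 Y209.0695 F1983
M5
G0 X57.7885 Y160.2039
M4 S638
G1 X152.7780 Y160.2039 F1983
G1 X152.7780 Y37.0972
G1 X57.7885 Y37.0972
G1 X57.7885 Y160.2039
M5
G0 X209.0943 Y224.8044
M4 S638
G1 X205.0071 Y245.3520 F1983
G1 X193.3679 Y262.7714
G1 X175.9485 Y274.4106
G1 X155.4009 Y278.4978
G1 X134.8533 Y274.4106
G1 X117.4339 Y262.7714
G1 X105.7947 Y245.3520
G1 X101.7075 Y224.8044
G1 X105.7947 Y204.2568
G1 X117.4339 Y186.8374
G1 X134.8533 Y175.1982
G1 X155.4009 Y171.1110
G1 X175.9485 Y175.1982
G1 X193.3679 Y186.8374
G1 X205.0071 Y204.2568
G1 X209.0943 Y224.8044
M5
G0 X166.3369 Y35.7682
M4 S638
G1 X66.5877 Y15.2912 F1983
G1 X16.2887 Y103.8306
G1 X84.9514 Y179.0279
G1 X177.6863 Y136.9631
G1 X166.3369 Y35.7682
M5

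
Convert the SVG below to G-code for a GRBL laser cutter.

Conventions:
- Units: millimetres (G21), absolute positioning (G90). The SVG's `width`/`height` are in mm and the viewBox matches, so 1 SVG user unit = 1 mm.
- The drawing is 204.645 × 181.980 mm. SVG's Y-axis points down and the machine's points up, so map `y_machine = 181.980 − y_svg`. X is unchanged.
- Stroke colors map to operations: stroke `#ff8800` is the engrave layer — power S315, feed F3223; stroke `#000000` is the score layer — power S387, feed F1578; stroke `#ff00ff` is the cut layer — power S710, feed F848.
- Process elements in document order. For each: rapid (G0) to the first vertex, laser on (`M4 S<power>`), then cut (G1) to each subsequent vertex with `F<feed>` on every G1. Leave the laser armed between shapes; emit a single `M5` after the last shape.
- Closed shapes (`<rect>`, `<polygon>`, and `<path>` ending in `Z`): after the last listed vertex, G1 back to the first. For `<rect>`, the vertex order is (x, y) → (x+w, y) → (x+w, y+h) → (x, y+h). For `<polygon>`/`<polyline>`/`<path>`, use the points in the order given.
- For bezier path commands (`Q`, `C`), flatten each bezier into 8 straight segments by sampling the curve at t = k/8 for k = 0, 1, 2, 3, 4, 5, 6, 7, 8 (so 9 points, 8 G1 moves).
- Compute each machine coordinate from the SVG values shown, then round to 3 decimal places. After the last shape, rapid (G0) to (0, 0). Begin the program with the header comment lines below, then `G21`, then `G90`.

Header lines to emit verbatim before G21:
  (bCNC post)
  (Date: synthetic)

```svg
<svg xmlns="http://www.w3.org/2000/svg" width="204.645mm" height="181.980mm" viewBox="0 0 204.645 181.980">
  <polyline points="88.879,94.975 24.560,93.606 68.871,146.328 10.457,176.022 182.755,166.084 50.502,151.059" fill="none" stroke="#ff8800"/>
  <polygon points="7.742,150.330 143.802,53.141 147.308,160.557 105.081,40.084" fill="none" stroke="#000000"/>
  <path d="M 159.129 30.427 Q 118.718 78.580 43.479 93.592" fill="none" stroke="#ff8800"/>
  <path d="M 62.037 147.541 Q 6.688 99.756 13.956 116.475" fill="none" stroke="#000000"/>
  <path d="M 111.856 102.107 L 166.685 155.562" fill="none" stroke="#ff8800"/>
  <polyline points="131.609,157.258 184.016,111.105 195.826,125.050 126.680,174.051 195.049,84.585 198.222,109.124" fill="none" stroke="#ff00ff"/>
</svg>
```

(bCNC post)
(Date: synthetic)
G21
G90
G0 X88.879 Y87.005
M4 S315
G1 X24.560 Y88.374 F3223
G1 X68.871 Y35.652 F3223
G1 X10.457 Y5.958 F3223
G1 X182.755 Y15.896 F3223
G1 X50.502 Y30.921 F3223
G0 X7.742 Y31.650
M4 S387
G1 X143.802 Y128.839 F1578
G1 X147.308 Y21.423 F1578
G1 X105.081 Y141.896 F1578
G1 X7.742 Y31.650 F1578
G0 X159.129 Y151.553
M4 S315
G1 X148.482 Y140.033 F3223
G1 X136.747 Y129.548 F3223
G1 X123.923 Y120.099 F3223
G1 X110.011 Y111.685 F3223
G1 X95.011 Y104.307 F3223
G1 X78.922 Y97.965 F3223
G1 X61.745 Y92.659 F3223
G1 X43.479 Y88.388 F3223
G0 X62.037 Y34.439
M4 S387
G1 X49.178 Y45.377 F1578
G1 X38.276 Y54.300 F1578
G1 X29.331 Y61.207 F1578
G1 X22.342 Y66.098 F1578
G1 X17.311 Y68.973 F1578
G1 X14.236 Y69.833 F1578
G1 X13.117 Y68.677 F1578
G1 X13.956 Y65.505 F1578
G0 X111.856 Y79.873
M4 S315
G1 X166.685 Y26.418 F3223
G0 X131.609 Y24.722
M4 S710
G1 X184.016 Y70.875 F848
G1 X195.826 Y56.930 F848
G1 X126.680 Y7.929 F848
G1 X195.049 Y97.395 F848
G1 X198.222 Y72.856 F848
M5
G0 X0.000 Y0.000

1 u = 1 mm; y_m = 181.980 − y.

[1] `<polyline>` open polyline, #ff8800→engrave S315 F3223: (88.879,87.005) → (24.560,88.374) → (68.871,35.652) → (10.457,5.958) → (182.755,15.896) → (50.502,30.921)

[2] `<polygon>` closed polygon, #000000→score S387 F1578: (7.742,31.650) → (143.802,128.839) → (147.308,21.423) → (105.081,141.896) → (7.742,31.650) (closed)

[3] `<path>` quadratic bezier, #ff8800→engrave S315 F3223: (159.129,151.553) → (148.482,140.033) → (136.747,129.548) → (123.923,120.099) → (110.011,111.685) → (95.011,104.307) → (78.922,97.965) → (61.745,92.659) → (43.479,88.388)

[4] `<path>` quadratic bezier, #000000→score S387 F1578: (62.037,34.439) → (49.178,45.377) → (38.276,54.300) → (29.331,61.207) → (22.342,66.098) → (17.311,68.973) → (14.236,69.833) → (13.117,68.677) → (13.956,65.505)

[5] `<path>` line segment, #ff8800→engrave S315 F3223: (111.856,79.873) → (166.685,26.418)

[6] `<polyline>` open polyline, #ff00ff→cut S710 F848: (131.609,24.722) → (184.016,70.875) → (195.826,56.930) → (126.680,7.929) → (195.049,97.395) → (198.222,72.856)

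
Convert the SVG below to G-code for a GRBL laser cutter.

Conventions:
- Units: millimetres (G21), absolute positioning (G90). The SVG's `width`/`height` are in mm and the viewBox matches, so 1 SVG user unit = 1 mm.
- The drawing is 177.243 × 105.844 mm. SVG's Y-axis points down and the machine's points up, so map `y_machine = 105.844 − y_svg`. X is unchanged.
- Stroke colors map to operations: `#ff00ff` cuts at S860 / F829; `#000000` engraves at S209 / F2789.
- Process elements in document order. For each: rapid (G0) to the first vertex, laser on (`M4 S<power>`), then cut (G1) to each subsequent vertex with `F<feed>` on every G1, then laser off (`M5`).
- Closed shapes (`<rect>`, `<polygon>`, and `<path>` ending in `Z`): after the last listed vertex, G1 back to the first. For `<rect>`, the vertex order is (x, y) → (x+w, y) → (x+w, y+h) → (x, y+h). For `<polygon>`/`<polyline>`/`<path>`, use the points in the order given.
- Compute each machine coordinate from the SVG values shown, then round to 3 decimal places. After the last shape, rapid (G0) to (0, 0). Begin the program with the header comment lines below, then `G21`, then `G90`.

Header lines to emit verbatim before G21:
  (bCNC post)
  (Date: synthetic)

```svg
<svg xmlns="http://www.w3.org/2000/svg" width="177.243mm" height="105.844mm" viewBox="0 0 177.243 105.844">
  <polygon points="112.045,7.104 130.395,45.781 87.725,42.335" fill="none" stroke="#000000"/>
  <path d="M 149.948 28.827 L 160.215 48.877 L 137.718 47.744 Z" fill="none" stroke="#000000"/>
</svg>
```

(bCNC post)
(Date: synthetic)
G21
G90
G0 X112.045 Y98.740
M4 S209
G1 X130.395 Y60.063 F2789
G1 X87.725 Y63.509 F2789
G1 X112.045 Y98.740 F2789
M5
G0 X149.948 Y77.017
M4 S209
G1 X160.215 Y56.967 F2789
G1 X137.718 Y58.100 F2789
G1 X149.948 Y77.017 F2789
M5
G0 X0.000 Y0.000

viewBox `0 0 177.243 105.844` with mm width/height → 1 unit = 1 mm. Flip: y_m = 105.844 − y_svg.

**Shape 1** — `<polygon>` regular polygon, stroke `#000000` → engrave (S209, F2789). Machine vertices: (112.045,98.740) → (130.395,60.063) → (87.725,63.509) → (112.045,98.740). Closed: final G1 returns to the first vertex.

**Shape 2** — `<path>` regular polygon, stroke `#000000` → engrave (S209, F2789). Machine vertices: (149.948,77.017) → (160.215,56.967) → (137.718,58.100) → (149.948,77.017). Closed: final G1 returns to the first vertex.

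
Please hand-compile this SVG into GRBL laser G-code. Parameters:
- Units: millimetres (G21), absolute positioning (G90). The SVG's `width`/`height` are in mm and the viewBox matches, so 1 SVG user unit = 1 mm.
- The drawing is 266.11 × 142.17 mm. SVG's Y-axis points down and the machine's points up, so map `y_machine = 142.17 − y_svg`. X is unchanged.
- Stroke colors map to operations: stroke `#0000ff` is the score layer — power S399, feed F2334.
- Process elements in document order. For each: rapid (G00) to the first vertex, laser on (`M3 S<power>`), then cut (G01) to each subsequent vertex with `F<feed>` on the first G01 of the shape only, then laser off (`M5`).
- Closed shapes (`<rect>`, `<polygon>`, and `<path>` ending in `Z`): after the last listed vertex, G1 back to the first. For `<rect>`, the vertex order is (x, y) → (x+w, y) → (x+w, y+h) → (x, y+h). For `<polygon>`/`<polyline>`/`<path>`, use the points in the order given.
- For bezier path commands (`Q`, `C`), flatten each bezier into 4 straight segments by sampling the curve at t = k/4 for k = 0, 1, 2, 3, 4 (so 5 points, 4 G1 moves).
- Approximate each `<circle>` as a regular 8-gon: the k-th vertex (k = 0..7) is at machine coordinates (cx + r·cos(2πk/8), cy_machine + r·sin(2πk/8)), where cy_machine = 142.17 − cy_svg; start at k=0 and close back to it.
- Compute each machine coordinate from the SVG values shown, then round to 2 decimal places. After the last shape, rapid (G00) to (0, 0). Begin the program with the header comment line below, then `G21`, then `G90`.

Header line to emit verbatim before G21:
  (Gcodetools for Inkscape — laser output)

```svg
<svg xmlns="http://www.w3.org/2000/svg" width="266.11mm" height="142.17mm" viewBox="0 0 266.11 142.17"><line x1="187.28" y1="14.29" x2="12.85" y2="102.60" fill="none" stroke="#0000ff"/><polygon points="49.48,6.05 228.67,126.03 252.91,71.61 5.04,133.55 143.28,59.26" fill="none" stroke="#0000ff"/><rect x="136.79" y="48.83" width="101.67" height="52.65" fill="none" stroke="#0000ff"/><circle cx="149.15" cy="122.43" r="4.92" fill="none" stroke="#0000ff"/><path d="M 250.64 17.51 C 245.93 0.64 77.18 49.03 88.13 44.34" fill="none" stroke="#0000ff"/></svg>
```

(Gcodetools for Inkscape — laser output)
G21
G90
G00 X187.28 Y127.88
M3 S399
G01 X12.85 Y39.57 F2334
M5
G00 X49.48 Y136.12
M3 S399
G01 X228.67 Y16.14 F2334
G01 X252.91 Y70.56
G01 X5.04 Y8.62
G01 X143.28 Y82.91
G01 X49.48 Y136.12
M5
G00 X136.79 Y93.34
M3 S399
G01 X238.46 Y93.34 F2334
G01 X238.46 Y40.69
G01 X136.79 Y40.69
G01 X136.79 Y93.34
M5
G00 X154.07 Y19.74
M3 S399
G01 X152.63 Y23.22 F2334
G01 X149.15 Y24.66
G01 X145.67 Y23.22
G01 X144.23 Y19.74
G01 X145.67 Y16.26
G01 X149.15 Y14.82
G01 X152.63 Y16.26
G01 X154.07 Y19.74
M5
G00 X250.64 Y124.66
M3 S399
G01 X221.72 Y126.93 F2334
G01 X163.51 Y115.81
G01 X108.24 Y102.42
G01 X88.13 Y97.83
M5
G00 X0.00 Y0.00

viewBox `0 0 266.11 142.17` with mm width/height → 1 unit = 1 mm. Flip: y_m = 142.17 − y_svg.

**Shape 1** — `<line>` line segment, stroke `#0000ff` → score (S399, F2334). Machine vertices: (187.28,127.88) → (12.85,39.57). Open path.

**Shape 2** — `<polygon>` closed polygon, stroke `#0000ff` → score (S399, F2334). Machine vertices: (49.48,136.12) → (228.67,16.14) → (252.91,70.56) → (5.04,8.62) → (143.28,82.91) → (49.48,136.12). Closed: final G1 returns to the first vertex.

**Shape 3** — `<rect>` rectangle, stroke `#0000ff` → score (S399, F2334). Machine vertices: (136.79,93.34) → (238.46,93.34) → (238.46,40.69) → (136.79,40.69) → (136.79,93.34). Closed: final G1 returns to the first vertex.

**Shape 4** — `<circle>` circle, stroke `#0000ff` → score (S399, F2334). Machine vertices: (154.07,19.74) → (152.63,23.22) → (149.15,24.66) → (145.67,23.22) → (144.23,19.74) → (145.67,16.26) → (149.15,14.82) → (152.63,16.26) → (154.07,19.74). Closed: final G1 returns to the first vertex.

**Shape 5** — `<path>` cubic bezier, stroke `#0000ff` → score (S399, F2334). Control points (SVG): P0=(250.64,17.51), P1=(245.93,0.64), P2=(77.18,49.03), P3=(88.13,44.34); sampled at t=k/4. Machine vertices: (250.64,124.66) → (221.72,126.93) → (163.51,115.81) → (108.24,102.42) → (88.13,97.83). Open path.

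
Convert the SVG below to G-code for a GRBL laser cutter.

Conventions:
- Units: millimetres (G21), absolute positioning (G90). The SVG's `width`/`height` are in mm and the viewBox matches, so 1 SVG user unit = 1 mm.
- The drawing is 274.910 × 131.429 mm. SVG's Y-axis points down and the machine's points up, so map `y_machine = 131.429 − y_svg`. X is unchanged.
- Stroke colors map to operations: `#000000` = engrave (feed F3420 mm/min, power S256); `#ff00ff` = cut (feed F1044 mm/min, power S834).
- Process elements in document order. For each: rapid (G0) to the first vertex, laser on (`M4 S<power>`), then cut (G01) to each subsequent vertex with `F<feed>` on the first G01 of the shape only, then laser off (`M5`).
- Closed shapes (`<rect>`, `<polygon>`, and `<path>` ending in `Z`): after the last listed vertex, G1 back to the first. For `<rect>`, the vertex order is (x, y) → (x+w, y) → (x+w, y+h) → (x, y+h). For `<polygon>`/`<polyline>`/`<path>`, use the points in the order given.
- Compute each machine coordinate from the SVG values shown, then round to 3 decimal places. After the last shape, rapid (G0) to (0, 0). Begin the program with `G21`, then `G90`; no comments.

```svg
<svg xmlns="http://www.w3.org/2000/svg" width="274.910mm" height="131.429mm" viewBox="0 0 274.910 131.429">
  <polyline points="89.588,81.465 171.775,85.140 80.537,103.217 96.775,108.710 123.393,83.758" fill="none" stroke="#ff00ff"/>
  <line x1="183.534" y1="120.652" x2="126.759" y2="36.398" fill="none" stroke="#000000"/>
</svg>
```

1 u = 1 mm; y_m = 131.429 − y.

[1] `<polyline>` open polyline, #ff00ff→cut S834 F1044: (89.588,49.964) → (171.775,46.289) → (80.537,28.212) → (96.775,22.719) → (123.393,47.671)

[2] `<line>` line segment, #000000→engrave S256 F3420: (183.534,10.777) → (126.759,95.031)

G21
G90
G0 X89.588 Y49.964
M4 S834
G01 X171.775 Y46.289 F1044
G01 X80.537 Y28.212
G01 X96.775 Y22.719
G01 X123.393 Y47.671
M5
G0 X183.534 Y10.777
M4 S256
G01 X126.759 Y95.031 F3420
M5
G0 X0.000 Y0.000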